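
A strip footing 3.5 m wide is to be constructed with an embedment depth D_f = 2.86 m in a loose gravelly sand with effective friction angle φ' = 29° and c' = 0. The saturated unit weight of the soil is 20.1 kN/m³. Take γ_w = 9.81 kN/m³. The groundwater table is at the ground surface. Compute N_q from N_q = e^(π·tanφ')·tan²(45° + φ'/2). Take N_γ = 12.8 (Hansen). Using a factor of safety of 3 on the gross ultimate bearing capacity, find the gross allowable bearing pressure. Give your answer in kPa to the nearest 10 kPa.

q_all ≈ 240 kPa

N_q = e^(π·tan29°)·tan²(59.5°) = 16.44.
With the water table at the surface the whole profile is submerged: γ' = 20.1 − 9.81 = 10.29 kN/m³, so q = γ'·D_f = 29.429 kPa; the same γ' applies in the ½γBN_γ term.
q_ult = q·N_q + 0.5·γ·B·N_γ
     = 29.429 × 16.443 + 0.5 × 10.29 × 3.5 × 12.8
     = 483.92 + 230.5 = 714.41 kPa.
q_all = 714.41 / 3 = 238.14 kPa.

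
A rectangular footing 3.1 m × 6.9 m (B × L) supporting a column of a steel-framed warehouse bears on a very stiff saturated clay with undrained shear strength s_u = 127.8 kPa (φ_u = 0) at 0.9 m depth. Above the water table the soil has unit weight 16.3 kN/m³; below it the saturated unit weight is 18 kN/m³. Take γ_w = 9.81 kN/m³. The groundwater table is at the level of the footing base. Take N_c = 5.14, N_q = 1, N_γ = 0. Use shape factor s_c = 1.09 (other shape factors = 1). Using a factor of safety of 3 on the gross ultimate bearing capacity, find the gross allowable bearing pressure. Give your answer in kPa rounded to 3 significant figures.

q = γ·D_f = 16.3 × 0.9 = 14.67 kPa.
c·N_c·s_c = 127.8 × 5.14 × 1.09 = 716.01 kPa
q·N_q = 14.67 × 1 = 14.67 kPa
q_ult = 716.01 + 14.67 = 730.68 kPa.
q_all = 730.68 / 3 = 243.56 kPa.

q_all ≈ 244 kPa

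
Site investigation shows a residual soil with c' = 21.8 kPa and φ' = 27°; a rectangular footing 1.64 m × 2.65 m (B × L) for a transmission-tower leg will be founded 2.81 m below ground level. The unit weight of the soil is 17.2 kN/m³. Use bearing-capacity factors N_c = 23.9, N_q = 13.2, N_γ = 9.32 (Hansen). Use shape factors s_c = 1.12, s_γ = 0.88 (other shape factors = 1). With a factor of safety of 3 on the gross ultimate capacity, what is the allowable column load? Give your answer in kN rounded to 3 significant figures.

Overburden at base level: q = 17.2 × 2.81 = 48.332 kPa.
Cohesion term c·N_c·s_c = 21.8 × 23.9 × 1.12 = 583.54 kPa; surcharge term q·N_q = 48.332 × 13.2 = 637.98 kPa; self-weight term 0.5·γ·B·N_γ·s_γ = 0.5 × 17.2 × 1.64 × 9.32 × 0.88 = 115.68 kPa.
q_ult = 583.54 + 637.98 + 115.68 = 1337.2 kPa.
Gross allowable pressure q_all = 1337.2 / 3 = 445.73 kPa.
Footing area = 4.346 m², so allowable column load = 445.73 × 4.346 = 1937.2 kN.

P_all ≈ 1940 kN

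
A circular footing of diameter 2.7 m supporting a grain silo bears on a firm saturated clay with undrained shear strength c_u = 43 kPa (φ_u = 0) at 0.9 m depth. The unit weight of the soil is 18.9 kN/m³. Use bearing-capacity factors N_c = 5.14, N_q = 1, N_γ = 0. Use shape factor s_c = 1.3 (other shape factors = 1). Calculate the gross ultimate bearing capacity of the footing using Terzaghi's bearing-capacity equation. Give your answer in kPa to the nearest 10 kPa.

q = γ·D_f = 18.9 × 0.9 = 17.01 kPa.
c·N_c·s_c = 43 × 5.14 × 1.3 = 287.33 kPa
q·N_q = 17.01 × 1 = 17.01 kPa
q_ult = 287.33 + 17.01 = 304.34 kPa.

q_ult ≈ 300 kPa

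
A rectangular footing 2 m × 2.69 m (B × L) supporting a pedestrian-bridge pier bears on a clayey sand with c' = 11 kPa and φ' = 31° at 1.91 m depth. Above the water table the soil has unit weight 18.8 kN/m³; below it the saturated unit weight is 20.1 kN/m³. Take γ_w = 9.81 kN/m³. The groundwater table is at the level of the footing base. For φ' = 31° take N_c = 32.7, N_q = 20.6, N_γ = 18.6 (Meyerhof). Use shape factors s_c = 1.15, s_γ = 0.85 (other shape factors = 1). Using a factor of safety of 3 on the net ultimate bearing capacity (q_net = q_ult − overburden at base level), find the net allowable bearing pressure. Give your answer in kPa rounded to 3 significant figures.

q_all(net) ≈ 427 kPa

q = γ·D_f = 18.8 × 1.91 = 35.908 kPa.
For the ½γBN_γ term take γ' = 20.1 − 9.81 = 10.29 kN/m³ (soil below base is submerged).
c·N_c·s_c = 11 × 32.7 × 1.15 = 413.66 kPa
q·N_q = 35.908 × 20.6 = 739.7 kPa
0.5·γ·B·N_γ·s_γ = 0.5 × 10.29 × 2 × 18.6 × 0.85 = 162.68 kPa
q_ult = 413.66 + 739.7 + 162.68 = 1316 kPa.
q_net = 1316 − 35.908 = 1280.1 kPa.
q_all(net) = 1280.1 / 3 = 426.71 kPa.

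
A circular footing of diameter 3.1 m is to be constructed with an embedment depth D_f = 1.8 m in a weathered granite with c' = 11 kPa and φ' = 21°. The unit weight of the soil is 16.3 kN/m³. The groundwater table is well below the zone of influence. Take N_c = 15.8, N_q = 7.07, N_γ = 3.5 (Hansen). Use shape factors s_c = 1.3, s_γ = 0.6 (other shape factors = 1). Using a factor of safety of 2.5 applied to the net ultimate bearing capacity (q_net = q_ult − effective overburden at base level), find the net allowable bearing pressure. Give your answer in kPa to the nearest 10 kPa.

q_all(net) ≈ 180 kPa

q = γ·D_f = 16.3 × 1.8 = 29.34 kPa.
c·N_c·s_c = 11 × 15.8 × 1.3 = 225.94 kPa
q·N_q = 29.34 × 7.07 = 207.43 kPa
0.5·γ·B·N_γ·s_γ = 0.5 × 16.3 × 3.1 × 3.5 × 0.6 = 53.057 kPa
q_ult = 225.94 + 207.43 + 53.057 = 486.43 kPa.
Net ultimate: q_net = 486.43 − 29.34 = 457.09 kPa.
q_all(net) = 457.09 / 2.5 = 182.84 kPa.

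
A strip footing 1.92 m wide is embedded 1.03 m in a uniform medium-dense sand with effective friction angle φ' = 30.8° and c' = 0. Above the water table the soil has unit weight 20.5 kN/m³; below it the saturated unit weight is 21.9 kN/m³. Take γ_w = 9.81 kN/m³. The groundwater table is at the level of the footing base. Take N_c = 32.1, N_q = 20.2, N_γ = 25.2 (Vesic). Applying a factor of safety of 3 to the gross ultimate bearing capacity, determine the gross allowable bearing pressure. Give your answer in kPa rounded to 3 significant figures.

Effective surcharge at the founding depth q = γ·D_f = 20.5 × 1.03 = 21.115 kPa.
The water table coincides with the base, so in the self-weight term γ → γ' = 12.09 kN/m³.
q_ult = q·N_q + 0.5·γ·B·N_γ
     = 21.115 × 20.2 + 0.5 × 12.09 × 1.92 × 25.2
     = 426.52 + 292.48 = 719 kPa.
q_all = q_ult / FS = 719 / 3 = 239.67 kPa.

q_all ≈ 240 kPa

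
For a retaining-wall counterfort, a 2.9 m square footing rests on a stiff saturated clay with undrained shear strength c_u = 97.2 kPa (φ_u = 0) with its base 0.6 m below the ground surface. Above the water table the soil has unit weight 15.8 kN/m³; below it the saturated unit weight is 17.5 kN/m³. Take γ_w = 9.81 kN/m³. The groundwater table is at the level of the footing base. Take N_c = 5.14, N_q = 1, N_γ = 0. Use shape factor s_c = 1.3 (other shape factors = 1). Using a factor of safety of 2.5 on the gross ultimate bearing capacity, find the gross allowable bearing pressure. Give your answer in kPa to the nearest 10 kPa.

Overburden at base level: q = 15.8 × 0.6 = 9.48 kPa.
Cohesion term c·N_c·s_c = 97.2 × 5.14 × 1.3 = 649.49 kPa; surcharge term q·N_q = 9.48 × 1 = 9.48 kPa.
q_ult = 649.49 + 9.48 = 658.97 kPa.
q_all = 658.97 / 2.5 = 263.59 kPa.

q_all ≈ 260 kPa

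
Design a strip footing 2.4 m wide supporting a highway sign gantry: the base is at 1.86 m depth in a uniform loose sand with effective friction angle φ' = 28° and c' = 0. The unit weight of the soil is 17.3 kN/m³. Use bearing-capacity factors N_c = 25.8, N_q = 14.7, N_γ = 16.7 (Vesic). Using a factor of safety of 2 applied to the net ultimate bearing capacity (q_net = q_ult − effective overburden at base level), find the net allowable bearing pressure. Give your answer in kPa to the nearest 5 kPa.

q = γ·D_f = 17.3 × 1.86 = 32.178 kPa.
q·N_q = 32.178 × 14.7 = 473.02 kPa
0.5·γ·B·N_γ = 0.5 × 17.3 × 2.4 × 16.7 = 346.69 kPa
q_ult = 473.02 + 346.69 = 819.71 kPa.
Net ultimate: q_net = 819.71 − 32.178 = 787.53 kPa.
q_all(net) = 787.53 / 2 = 393.77 kPa.

q_all(net) ≈ 395 kPa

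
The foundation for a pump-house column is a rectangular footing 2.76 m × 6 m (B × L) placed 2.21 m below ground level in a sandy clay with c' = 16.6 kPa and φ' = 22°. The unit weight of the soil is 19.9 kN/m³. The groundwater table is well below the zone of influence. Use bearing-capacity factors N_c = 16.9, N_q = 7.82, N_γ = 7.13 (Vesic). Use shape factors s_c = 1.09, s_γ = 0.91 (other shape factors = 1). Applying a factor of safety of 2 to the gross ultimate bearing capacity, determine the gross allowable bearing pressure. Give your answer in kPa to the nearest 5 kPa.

Effective surcharge at the founding depth q = γ·D_f = 19.9 × 2.21 = 43.979 kPa.
q_ult = c·N_c·s_c + q·N_q + 0.5·γ·B·N_γ·s_γ
     = 16.6 × 16.9 × 1.09 + 43.979 × 7.82 + 0.5 × 19.9 × 2.76 × 7.13 × 0.91
     = 305.79 + 343.92 + 178.18 = 827.89 kPa.
q_all = q_ult / FS = 827.89 / 2 = 413.94 kPa.

q_all ≈ 415 kPa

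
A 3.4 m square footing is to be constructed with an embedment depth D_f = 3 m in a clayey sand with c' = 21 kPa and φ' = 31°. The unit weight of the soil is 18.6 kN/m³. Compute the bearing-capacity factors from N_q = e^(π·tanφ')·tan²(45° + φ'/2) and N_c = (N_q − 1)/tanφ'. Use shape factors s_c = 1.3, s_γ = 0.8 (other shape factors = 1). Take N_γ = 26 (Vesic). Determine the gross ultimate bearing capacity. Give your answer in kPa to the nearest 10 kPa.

q_ult ≈ 2700 kPa

tan31° = 0.6009, so N_q = e^(π×0.6009)·tan²(60.5°) = 6.604 × 3.124 = 20.63.
N_c = (20.63 − 1)/tan31° = 32.67.
Overburden at base level: q = 18.6 × 3 = 55.8 kPa.
Cohesion term c·N_c·s_c = 21 × 32.671 × 1.3 = 891.92 kPa; surcharge term q·N_q = 55.8 × 20.631 = 1151.2 kPa; self-weight term 0.5·γ·B·N_γ·s_γ = 0.5 × 18.6 × 3.4 × 26 × 0.8 = 657.7 kPa.
q_ult = 891.92 + 1151.2 + 657.7 = 2700.8 kPa.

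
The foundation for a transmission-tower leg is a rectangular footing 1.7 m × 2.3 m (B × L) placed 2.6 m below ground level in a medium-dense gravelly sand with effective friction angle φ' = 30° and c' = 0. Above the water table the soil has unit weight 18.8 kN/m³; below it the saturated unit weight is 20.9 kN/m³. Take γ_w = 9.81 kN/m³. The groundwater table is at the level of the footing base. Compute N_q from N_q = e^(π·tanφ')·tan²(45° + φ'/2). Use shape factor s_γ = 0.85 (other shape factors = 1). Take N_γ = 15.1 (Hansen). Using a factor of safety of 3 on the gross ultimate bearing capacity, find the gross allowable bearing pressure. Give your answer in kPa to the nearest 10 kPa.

N_q = e^(π·tan30°)·tan²(60°) = 18.4.
q = γ·D_f = 18.8 × 2.6 = 48.88 kPa.
For the ½γBN_γ term take γ' = 20.9 − 9.81 = 11.09 kN/m³ (soil below base is submerged).
q·N_q = 48.88 × 18.401 = 899.45 kPa
0.5·γ·B·N_γ·s_γ = 0.5 × 11.09 × 1.7 × 15.1 × 0.85 = 120.99 kPa
q_ult = 899.45 + 120.99 = 1020.4 kPa.
q_all = 1020.4 / 3 = 340.15 kPa.

q_all ≈ 340 kPa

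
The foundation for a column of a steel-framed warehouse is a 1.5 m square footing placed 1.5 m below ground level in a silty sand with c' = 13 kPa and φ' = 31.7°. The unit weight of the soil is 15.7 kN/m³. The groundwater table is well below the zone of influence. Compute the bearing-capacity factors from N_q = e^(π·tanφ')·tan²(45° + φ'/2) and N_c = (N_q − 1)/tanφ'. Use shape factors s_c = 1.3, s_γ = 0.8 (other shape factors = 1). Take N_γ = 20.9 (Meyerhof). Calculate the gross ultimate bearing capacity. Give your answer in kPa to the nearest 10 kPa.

tan31.7° = 0.6176, so N_q = e^(π×0.6176)·tan²(60.85°) = 6.961 × 3.215 = 22.38.
N_c = (22.38 − 1)/tan31.7° = 34.61.
q = γ·D_f = 15.7 × 1.5 = 23.55 kPa.
c·N_c·s_c = 13 × 34.612 × 1.3 = 584.94 kPa
q·N_q = 23.55 × 22.377 = 526.97 kPa
0.5·γ·B·N_γ·s_γ = 0.5 × 15.7 × 1.5 × 20.9 × 0.8 = 196.88 kPa
q_ult = 584.94 + 526.97 + 196.88 = 1308.8 kPa.

q_ult ≈ 1310 kPa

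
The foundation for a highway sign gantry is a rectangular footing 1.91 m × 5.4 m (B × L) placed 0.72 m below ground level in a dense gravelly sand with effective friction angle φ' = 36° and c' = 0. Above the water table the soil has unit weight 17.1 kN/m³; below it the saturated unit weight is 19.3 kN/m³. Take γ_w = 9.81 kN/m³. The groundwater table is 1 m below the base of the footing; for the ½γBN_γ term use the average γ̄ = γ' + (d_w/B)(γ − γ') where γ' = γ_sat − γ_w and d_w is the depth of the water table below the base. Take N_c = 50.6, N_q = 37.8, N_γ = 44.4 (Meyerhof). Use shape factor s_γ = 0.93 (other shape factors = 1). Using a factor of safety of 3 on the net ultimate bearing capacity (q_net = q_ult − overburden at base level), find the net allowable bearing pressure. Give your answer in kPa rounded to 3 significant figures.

q = γ·D_f = 17.1 × 0.72 = 12.312 kPa.
γ' = 9.49 kN/m³; averaging over the depth B below the base, γ̄ = γ' + (d_w/B)(γ − γ') = 13.474 kN/m³.
q·N_q = 12.312 × 37.8 = 465.39 kPa
0.5·γ·B·N_γ·s_γ = 0.5 × 13.474 × 1.91 × 44.4 × 0.93 = 531.34 kPa
q_ult = 465.39 + 531.34 = 996.74 kPa.
q_net = 996.74 − 12.312 = 984.42 kPa.
q_all(net) = 984.42 / 3 = 328.14 kPa.

q_all(net) ≈ 328 kPa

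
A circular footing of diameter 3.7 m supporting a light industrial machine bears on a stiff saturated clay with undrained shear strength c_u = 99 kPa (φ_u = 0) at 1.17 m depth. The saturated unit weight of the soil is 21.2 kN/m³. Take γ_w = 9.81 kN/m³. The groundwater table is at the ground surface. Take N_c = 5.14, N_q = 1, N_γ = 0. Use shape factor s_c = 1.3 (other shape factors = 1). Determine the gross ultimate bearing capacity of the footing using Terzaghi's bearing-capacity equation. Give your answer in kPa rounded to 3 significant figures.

q_ult ≈ 675 kPa

Water table at ground surface, so effective unit weight γ' = 21.2 − 9.81 = 11.39 kN/m³ is used throughout; overburden q = 11.39 × 1.17 = 13.326 kPa.
Cohesion term c·N_c·s_c = 99 × 5.14 × 1.3 = 661.52 kPa; surcharge term q·N_q = 13.326 × 1 = 13.326 kPa.
q_ult = 661.52 + 13.326 = 674.84 kPa.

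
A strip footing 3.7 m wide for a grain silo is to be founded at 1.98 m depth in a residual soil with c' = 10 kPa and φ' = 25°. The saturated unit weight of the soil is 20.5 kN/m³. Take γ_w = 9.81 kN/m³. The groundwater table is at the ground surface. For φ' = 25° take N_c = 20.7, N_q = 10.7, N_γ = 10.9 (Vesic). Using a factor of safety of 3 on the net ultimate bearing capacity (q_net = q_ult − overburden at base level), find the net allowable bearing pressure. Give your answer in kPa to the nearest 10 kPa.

q_all(net) ≈ 210 kPa

Water table at ground surface, so effective unit weight γ' = 20.5 − 9.81 = 10.69 kN/m³ is used throughout; overburden q = 10.69 × 1.98 = 21.166 kPa; the same γ' applies in the ½γBN_γ term.
Cohesion term c·N_c = 10 × 20.7 = 207 kPa; surcharge term q·N_q = 21.166 × 10.7 = 226.48 kPa; self-weight term 0.5·γ·B·N_γ = 0.5 × 10.69 × 3.7 × 10.9 = 215.56 kPa.
q_ult = 207 + 226.48 + 215.56 = 649.04 kPa.
q_net = 649.04 − 21.166 = 627.88 kPa.
q_all(net) = 627.88 / 3 = 209.29 kPa.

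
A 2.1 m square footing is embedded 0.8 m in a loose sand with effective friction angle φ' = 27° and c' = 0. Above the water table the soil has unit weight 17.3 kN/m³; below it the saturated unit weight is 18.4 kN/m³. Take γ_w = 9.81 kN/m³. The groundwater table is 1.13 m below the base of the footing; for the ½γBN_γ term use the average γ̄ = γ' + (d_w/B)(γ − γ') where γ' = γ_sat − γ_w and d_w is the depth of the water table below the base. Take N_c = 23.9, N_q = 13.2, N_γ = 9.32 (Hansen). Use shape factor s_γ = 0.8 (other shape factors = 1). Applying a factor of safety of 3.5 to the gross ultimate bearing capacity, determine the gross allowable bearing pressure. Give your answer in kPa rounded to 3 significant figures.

q_all ≈ 81.9 kPa

q = γ·D_f = 17.3 × 0.8 = 13.84 kPa.
γ' = 8.59 kN/m³; averaging over the depth B below the base, γ̄ = γ' + (d_w/B)(γ − γ') = 13.277 kN/m³.
q·N_q = 13.84 × 13.2 = 182.69 kPa
0.5·γ·B·N_γ·s_γ = 0.5 × 13.277 × 2.1 × 9.32 × 0.8 = 103.94 kPa
q_ult = 182.69 + 103.94 = 286.63 kPa.
q_all = q_ult / FS = 286.63 / 3.5 = 81.894 kPa.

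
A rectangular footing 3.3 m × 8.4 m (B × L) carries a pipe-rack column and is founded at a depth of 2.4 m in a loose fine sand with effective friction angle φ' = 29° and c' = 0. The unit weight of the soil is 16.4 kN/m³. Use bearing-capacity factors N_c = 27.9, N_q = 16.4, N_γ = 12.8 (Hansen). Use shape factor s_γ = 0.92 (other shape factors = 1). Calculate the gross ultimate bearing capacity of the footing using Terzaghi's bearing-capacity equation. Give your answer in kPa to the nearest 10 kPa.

q_ult ≈ 960 kPa

q = γ·D_f = 16.4 × 2.4 = 39.36 kPa.
q·N_q = 39.36 × 16.4 = 645.5 kPa
0.5·γ·B·N_γ·s_γ = 0.5 × 16.4 × 3.3 × 12.8 × 0.92 = 318.66 kPa
q_ult = 645.5 + 318.66 = 964.16 kPa.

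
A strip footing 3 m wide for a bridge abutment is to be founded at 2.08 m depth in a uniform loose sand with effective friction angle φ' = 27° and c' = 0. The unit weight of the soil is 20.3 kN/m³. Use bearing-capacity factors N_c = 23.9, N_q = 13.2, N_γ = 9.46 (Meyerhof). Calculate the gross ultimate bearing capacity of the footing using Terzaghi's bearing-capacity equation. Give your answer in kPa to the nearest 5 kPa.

q_ult ≈ 845 kPa

q = γ·D_f = 20.3 × 2.08 = 42.224 kPa.
q·N_q = 42.224 × 13.2 = 557.36 kPa
0.5·γ·B·N_γ = 0.5 × 20.3 × 3 × 9.46 = 288.06 kPa
q_ult = 557.36 + 288.06 = 845.41 kPa.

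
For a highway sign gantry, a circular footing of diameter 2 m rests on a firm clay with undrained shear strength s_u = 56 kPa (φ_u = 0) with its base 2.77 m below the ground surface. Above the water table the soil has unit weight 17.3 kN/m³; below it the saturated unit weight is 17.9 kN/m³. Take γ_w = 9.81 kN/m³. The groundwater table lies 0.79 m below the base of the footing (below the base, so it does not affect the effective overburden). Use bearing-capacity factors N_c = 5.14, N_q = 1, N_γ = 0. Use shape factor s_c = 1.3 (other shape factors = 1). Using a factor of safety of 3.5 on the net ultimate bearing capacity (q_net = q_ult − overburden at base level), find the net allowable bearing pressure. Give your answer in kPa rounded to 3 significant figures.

q_all(net) ≈ 107 kPa

Overburden at base level: q = 17.3 × 2.77 = 47.921 kPa.
Cohesion term c·N_c·s_c = 56 × 5.14 × 1.3 = 374.19 kPa; surcharge term q·N_q = 47.921 × 1 = 47.921 kPa.
q_ult = 374.19 + 47.921 = 422.11 kPa.
q_net = 422.11 − 47.921 = 374.19 kPa.
q_all(net) = 374.19 / 3.5 = 106.91 kPa.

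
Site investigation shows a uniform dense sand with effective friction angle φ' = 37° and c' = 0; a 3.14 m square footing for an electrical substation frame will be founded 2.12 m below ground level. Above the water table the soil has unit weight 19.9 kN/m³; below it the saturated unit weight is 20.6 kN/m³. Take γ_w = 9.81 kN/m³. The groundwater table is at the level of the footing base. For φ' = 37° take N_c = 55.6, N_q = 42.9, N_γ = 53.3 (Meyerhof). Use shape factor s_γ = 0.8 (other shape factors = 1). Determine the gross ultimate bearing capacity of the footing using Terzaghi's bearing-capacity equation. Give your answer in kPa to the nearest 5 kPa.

q_ult ≈ 2530 kPa

Overburden at base level: q = 19.9 × 2.12 = 42.188 kPa.
Below the base the soil is submerged, so the ½γBN_γ term uses γ' = 20.6 − 9.81 = 10.79 kN/m³.
Surcharge term q·N_q = 42.188 × 42.9 = 1809.9 kPa; self-weight term 0.5·γ·B·N_γ·s_γ = 0.5 × 10.79 × 3.14 × 53.3 × 0.8 = 722.33 kPa.
q_ult = 1809.9 + 722.33 = 2532.2 kPa.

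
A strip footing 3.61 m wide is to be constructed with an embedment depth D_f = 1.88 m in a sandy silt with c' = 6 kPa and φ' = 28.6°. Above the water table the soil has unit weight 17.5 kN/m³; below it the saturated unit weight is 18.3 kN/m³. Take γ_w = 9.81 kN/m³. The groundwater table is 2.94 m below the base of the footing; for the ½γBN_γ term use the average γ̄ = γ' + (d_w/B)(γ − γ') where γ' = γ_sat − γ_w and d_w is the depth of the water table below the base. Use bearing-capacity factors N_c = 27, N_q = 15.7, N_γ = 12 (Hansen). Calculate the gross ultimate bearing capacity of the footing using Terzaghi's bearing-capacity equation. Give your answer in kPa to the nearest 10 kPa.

Effective surcharge at the founding depth q = γ·D_f = 17.5 × 1.88 = 32.9 kPa.
With d_w = 2.94 m < B, γ̄ = 8.49 + (2.94/3.61) × (17.5 − 8.49) = 15.828 kN/m³.
q_ult = c·N_c + q·N_q + 0.5·γ·B·N_γ
     = 6 × 27 + 32.9 × 15.7 + 0.5 × 15.828 × 3.61 × 12
     = 162 + 516.53 + 342.83 = 1021.4 kPa.

q_ult ≈ 1020 kPa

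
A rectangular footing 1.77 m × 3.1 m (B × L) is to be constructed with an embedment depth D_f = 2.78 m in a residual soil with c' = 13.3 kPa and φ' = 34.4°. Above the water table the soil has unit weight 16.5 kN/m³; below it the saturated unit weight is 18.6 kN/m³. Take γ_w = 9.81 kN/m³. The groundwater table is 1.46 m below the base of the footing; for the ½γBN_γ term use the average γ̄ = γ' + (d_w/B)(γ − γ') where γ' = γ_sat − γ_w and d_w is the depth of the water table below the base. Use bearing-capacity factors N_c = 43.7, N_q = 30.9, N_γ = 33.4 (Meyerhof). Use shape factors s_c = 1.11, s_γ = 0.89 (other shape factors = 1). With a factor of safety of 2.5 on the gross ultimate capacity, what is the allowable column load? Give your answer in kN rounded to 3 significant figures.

P_all ≈ 5400 kN

Overburden at base level: q = 16.5 × 2.78 = 45.87 kPa.
The water table is 1.46 m below the base (< B = 1.77 m), so the ½γBN_γ term uses γ̄ = γ' + (d_w/B)(γ − γ') = 8.79 + (1.46/1.77)(16.5 − 8.79) = 15.15 kN/m³.
Cohesion term c·N_c·s_c = 13.3 × 43.7 × 1.11 = 645.14 kPa; surcharge term q·N_q = 45.87 × 30.9 = 1417.4 kPa; self-weight term 0.5·γ·B·N_γ·s_γ = 0.5 × 15.15 × 1.77 × 33.4 × 0.89 = 398.55 kPa.
q_ult = 645.14 + 1417.4 + 398.55 = 2461.1 kPa.
Gross allowable pressure q_all = 2461.1 / 2.5 = 984.43 kPa.
Footing area = 5.487 m², so allowable column load = 984.43 × 5.487 = 5401.6 kN.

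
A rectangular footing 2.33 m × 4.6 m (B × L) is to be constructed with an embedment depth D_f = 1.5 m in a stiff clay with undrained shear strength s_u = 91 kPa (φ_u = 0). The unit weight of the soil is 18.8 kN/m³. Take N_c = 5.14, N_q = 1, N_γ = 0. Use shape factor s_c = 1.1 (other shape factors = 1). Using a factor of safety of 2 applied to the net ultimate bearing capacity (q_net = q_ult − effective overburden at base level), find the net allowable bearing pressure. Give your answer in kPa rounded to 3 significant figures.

q_all(net) ≈ 257 kPa

Effective surcharge at the founding depth q = γ·D_f = 18.8 × 1.5 = 28.2 kPa.
q_ult = c·N_c·s_c + q·N_q
     = 91 × 5.14 × 1.1 + 28.2 × 1
     = 514.51 + 28.2 = 542.71 kPa.
Net ultimate: q_net = 542.71 − 28.2 = 514.51 kPa.
q_all(net) = 514.51 / 2 = 257.26 kPa.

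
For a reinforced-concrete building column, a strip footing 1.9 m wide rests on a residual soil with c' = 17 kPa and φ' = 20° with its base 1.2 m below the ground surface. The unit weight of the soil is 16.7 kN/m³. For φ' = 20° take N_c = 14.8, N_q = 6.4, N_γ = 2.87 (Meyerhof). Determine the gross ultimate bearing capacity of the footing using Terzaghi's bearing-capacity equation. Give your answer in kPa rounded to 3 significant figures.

q = γ·D_f = 16.7 × 1.2 = 20.04 kPa.
c·N_c = 17 × 14.8 = 251.6 kPa
q·N_q = 20.04 × 6.4 = 128.26 kPa
0.5·γ·B·N_γ = 0.5 × 16.7 × 1.9 × 2.87 = 45.533 kPa
q_ult = 251.6 + 128.26 + 45.533 = 425.39 kPa.

q_ult ≈ 425 kPa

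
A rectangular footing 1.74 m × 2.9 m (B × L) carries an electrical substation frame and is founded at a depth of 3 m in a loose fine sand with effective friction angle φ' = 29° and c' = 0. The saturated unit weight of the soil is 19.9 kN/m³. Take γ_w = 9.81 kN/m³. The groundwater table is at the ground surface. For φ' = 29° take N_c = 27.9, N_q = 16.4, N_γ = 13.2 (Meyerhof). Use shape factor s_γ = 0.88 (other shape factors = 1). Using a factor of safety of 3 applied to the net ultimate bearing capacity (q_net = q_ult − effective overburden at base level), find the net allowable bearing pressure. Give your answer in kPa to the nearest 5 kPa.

q_all(net) ≈ 190 kPa

Water table at ground surface, so effective unit weight γ' = 19.9 − 9.81 = 10.09 kN/m³ is used throughout; overburden q = 10.09 × 3 = 30.27 kPa; the same γ' applies in the ½γBN_γ term.
Surcharge term q·N_q = 30.27 × 16.4 = 496.43 kPa; self-weight term 0.5·γ·B·N_γ·s_γ = 0.5 × 10.09 × 1.74 × 13.2 × 0.88 = 101.97 kPa.
q_ult = 496.43 + 101.97 = 598.4 kPa.
Net ultimate: q_net = 598.4 − 30.27 = 568.13 kPa.
q_all(net) = 568.13 / 3 = 189.38 kPa.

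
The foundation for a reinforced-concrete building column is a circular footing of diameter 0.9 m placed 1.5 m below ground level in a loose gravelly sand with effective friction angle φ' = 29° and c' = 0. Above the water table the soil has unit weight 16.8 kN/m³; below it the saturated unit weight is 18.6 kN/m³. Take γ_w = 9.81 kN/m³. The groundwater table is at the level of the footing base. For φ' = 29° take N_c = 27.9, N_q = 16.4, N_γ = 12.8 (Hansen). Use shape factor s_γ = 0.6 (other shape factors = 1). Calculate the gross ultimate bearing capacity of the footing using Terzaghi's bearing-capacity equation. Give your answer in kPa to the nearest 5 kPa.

Overburden at base level: q = 16.8 × 1.5 = 25.2 kPa.
Below the base the soil is submerged, so the ½γBN_γ term uses γ' = 18.6 − 9.81 = 8.79 kN/m³.
Surcharge term q·N_q = 25.2 × 16.4 = 413.28 kPa; self-weight term 0.5·γ·B·N_γ·s_γ = 0.5 × 8.79 × 0.9 × 12.8 × 0.6 = 30.378 kPa.
q_ult = 413.28 + 30.378 = 443.66 kPa.

q_ult ≈ 445 kPa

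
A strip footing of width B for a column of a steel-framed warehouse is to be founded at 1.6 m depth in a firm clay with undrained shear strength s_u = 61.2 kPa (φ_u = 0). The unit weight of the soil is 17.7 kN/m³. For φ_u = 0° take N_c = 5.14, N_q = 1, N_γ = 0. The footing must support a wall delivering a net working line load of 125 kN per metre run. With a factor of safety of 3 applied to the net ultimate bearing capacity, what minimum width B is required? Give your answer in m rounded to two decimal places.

B = 1.19 m

Overburden at base level: q = 17.7 × 1.6 = 28.32 kPa.
Cohesion term c·N_c = 61.2 × 5.14 = 314.57 kPa; surcharge term q·N_q = 28.32 × 1 = 28.32 kPa.
q_ult = 314.57 + 28.32 = 342.89 kPa.
For φ = 0 the ½γBN_γ term vanishes, so q_ult is independent of B. q_net = 342.89 − 28.32 = 314.57 kPa; q_all(net) = 314.57/3 = 104.86 kPa.
Required width B = w / q_all(net) = 125 / 104.86 = 1.192 m.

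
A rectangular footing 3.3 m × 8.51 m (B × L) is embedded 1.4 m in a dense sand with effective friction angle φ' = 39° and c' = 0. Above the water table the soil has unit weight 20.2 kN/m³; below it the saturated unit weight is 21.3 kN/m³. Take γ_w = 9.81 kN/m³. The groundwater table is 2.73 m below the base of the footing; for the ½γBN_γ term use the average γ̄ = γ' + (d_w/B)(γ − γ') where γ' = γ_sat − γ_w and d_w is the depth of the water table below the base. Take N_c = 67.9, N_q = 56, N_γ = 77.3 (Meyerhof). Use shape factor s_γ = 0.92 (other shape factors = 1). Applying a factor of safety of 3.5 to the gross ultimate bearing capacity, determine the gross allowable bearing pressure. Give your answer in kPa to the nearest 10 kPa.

q_all ≈ 1080 kPa

Overburden at base level: q = 20.2 × 1.4 = 28.28 kPa.
The water table is 2.73 m below the base (< B = 3.3 m), so the ½γBN_γ term uses γ̄ = γ' + (d_w/B)(γ − γ') = 11.49 + (2.73/3.3)(20.2 − 11.49) = 18.696 kN/m³.
Surcharge term q·N_q = 28.28 × 56 = 1583.7 kPa; self-weight term 0.5·γ·B·N_γ·s_γ = 0.5 × 18.696 × 3.3 × 77.3 × 0.92 = 2193.8 kPa.
q_ult = 1583.7 + 2193.8 = 3777.4 kPa.
q_all = q_ult / FS = 3777.4 / 3.5 = 1079.3 kPa.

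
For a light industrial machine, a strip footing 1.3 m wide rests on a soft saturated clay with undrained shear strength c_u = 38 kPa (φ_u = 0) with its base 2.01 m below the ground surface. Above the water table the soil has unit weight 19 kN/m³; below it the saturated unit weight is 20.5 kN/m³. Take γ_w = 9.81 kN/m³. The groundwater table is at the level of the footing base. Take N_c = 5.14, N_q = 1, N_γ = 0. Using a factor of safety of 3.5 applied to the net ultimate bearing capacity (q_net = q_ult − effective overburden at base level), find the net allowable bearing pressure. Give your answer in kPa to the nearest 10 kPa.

Effective surcharge at the founding depth q = γ·D_f = 19 × 2.01 = 38.19 kPa.
q_ult = c·N_c + q·N_q
     = 38 × 5.14 + 38.19 × 1
     = 195.32 + 38.19 = 233.51 kPa.
Net ultimate: q_net = 233.51 − 38.19 = 195.32 kPa.
q_all(net) = 195.32 / 3.5 = 55.806 kPa.

q_all(net) ≈ 60 kPa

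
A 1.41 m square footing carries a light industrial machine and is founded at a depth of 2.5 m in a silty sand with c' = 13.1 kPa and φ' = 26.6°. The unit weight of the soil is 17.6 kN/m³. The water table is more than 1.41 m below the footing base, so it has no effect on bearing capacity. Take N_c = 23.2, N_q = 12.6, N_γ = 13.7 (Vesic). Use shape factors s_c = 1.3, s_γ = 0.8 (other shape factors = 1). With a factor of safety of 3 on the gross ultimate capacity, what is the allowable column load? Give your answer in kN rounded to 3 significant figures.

Effective surcharge at the founding depth q = γ·D_f = 17.6 × 2.5 = 44 kPa.
q_ult = c·N_c·s_c + q·N_q + 0.5·γ·B·N_γ·s_γ
     = 13.1 × 23.2 × 1.3 + 44 × 12.6 + 0.5 × 17.6 × 1.41 × 13.7 × 0.8
     = 395.1 + 554.4 + 135.99 = 1085.5 kPa.
Gross allowable pressure q_all = 1085.5 / 3 = 361.83 kPa.
Footing area = 1.9881 m², so allowable column load = 361.83 × 1.9881 = 719.35 kN.

P_all ≈ 719 kN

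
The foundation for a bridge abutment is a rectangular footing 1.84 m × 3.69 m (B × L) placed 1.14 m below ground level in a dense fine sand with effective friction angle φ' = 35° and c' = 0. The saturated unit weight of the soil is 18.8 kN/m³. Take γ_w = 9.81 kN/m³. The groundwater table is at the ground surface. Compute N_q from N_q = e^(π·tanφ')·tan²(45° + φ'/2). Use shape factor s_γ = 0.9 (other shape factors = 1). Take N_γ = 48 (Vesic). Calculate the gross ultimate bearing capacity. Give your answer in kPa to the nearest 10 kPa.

tan35° = 0.7002, so N_q = e^(π×0.7002)·tan²(62.5°) = 9.023 × 3.69 = 33.3.
Water table at ground surface, so effective unit weight γ' = 18.8 − 9.81 = 8.99 kN/m³ is used throughout; overburden q = 8.99 × 1.14 = 10.249 kPa; the same γ' applies in the ½γBN_γ term.
Surcharge term q·N_q = 10.249 × 33.296 = 341.24 kPa; self-weight term 0.5·γ·B·N_γ·s_γ = 0.5 × 8.99 × 1.84 × 48 × 0.9 = 357.3 kPa.
q_ult = 341.24 + 357.3 = 698.54 kPa.

q_ult ≈ 700 kPa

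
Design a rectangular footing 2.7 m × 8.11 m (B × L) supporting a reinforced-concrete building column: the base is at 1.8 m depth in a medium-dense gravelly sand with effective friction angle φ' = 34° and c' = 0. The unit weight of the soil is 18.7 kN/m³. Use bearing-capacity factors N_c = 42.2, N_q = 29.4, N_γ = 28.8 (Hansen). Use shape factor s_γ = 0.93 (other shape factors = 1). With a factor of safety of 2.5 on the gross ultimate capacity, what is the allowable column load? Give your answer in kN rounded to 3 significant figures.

P_all ≈ 14600 kN

q = γ·D_f = 18.7 × 1.8 = 33.66 kPa.
q·N_q = 33.66 × 29.4 = 989.6 kPa
0.5·γ·B·N_γ·s_γ = 0.5 × 18.7 × 2.7 × 28.8 × 0.93 = 676.16 kPa
q_ult = 989.6 + 676.16 = 1665.8 kPa.
Gross allowable pressure q_all = 1665.8 / 2.5 = 666.31 kPa.
Footing area = 21.897 m², so allowable column load = 666.31 × 21.897 = 14590 kN.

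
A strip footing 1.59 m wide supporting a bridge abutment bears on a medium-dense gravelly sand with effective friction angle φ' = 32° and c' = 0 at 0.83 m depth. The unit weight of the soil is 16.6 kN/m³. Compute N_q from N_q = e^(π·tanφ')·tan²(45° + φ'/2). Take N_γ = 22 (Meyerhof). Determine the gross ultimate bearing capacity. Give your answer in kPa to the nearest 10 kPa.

q_ult ≈ 610 kPa

tan32° = 0.6249, so N_q = e^(π×0.6249)·tan²(61°) = 7.121 × 3.255 = 23.18.
Overburden at base level: q = 16.6 × 0.83 = 13.778 kPa.
Surcharge term q·N_q = 13.778 × 23.177 = 319.33 kPa; self-weight term 0.5·γ·B·N_γ = 0.5 × 16.6 × 1.59 × 22 = 290.33 kPa.
q_ult = 319.33 + 290.33 = 609.66 kPa.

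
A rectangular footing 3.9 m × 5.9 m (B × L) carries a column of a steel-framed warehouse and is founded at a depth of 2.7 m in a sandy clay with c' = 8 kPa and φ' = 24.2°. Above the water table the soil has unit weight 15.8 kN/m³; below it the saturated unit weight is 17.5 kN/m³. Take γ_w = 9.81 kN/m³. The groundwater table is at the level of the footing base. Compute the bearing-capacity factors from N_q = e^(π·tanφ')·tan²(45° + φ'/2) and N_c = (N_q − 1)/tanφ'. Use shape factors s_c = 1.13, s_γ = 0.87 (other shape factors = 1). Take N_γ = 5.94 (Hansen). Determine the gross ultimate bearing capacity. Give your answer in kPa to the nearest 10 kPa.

q_ult ≈ 670 kPa

tan24.2° = 0.4494, so N_q = e^(π×0.4494)·tan²(57.1°) = 4.104 × 2.389 = 9.81.
N_c = (9.81 − 1)/tan24.2° = 19.59.
Overburden at base level: q = 15.8 × 2.7 = 42.66 kPa.
Below the base the soil is submerged, so the ½γBN_γ term uses γ' = 17.5 − 9.81 = 7.69 kN/m³.
Cohesion term c·N_c·s_c = 8 × 19.593 × 1.13 = 177.12 kPa; surcharge term q·N_q = 42.66 × 9.8053 = 418.29 kPa; self-weight term 0.5·γ·B·N_γ·s_γ = 0.5 × 7.69 × 3.9 × 5.94 × 0.87 = 77.494 kPa.
q_ult = 177.12 + 418.29 + 77.494 = 672.91 kPa.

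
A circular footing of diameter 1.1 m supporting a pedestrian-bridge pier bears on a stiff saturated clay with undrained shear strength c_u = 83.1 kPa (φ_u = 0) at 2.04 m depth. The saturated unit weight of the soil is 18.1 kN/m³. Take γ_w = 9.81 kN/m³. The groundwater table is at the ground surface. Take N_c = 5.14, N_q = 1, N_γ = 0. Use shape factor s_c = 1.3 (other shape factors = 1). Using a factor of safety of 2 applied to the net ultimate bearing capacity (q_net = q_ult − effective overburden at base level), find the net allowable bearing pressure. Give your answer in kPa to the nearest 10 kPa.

γ' = 18.1 − 9.81 = 8.29 kN/m³ (submerged throughout). q = 8.29 × 2.04 = 16.912 kPa.
c·N_c·s_c = 83.1 × 5.14 × 1.3 = 555.27 kPa
q·N_q = 16.912 × 1 = 16.912 kPa
q_ult = 555.27 + 16.912 = 572.19 kPa.
Net ultimate: q_net = 572.19 − 16.912 = 555.27 kPa.
q_all(net) = 555.27 / 2 = 277.64 kPa.

q_all(net) ≈ 280 kPa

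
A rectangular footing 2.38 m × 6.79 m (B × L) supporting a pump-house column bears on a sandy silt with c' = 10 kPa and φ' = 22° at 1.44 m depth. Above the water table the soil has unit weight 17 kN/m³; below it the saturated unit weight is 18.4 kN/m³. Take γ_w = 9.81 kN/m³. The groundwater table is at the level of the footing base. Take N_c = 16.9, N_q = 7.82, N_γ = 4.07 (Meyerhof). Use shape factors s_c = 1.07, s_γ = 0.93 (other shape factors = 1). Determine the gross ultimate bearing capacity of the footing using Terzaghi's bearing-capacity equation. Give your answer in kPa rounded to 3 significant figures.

Effective surcharge at the founding depth q = γ·D_f = 17 × 1.44 = 24.48 kPa.
The water table coincides with the base, so in the self-weight term γ → γ' = 8.59 kN/m³.
q_ult = c·N_c·s_c + q·N_q + 0.5·γ·B·N_γ·s_γ
     = 10 × 16.9 × 1.07 + 24.48 × 7.82 + 0.5 × 8.59 × 2.38 × 4.07 × 0.93
     = 180.83 + 191.43 + 38.692 = 410.96 kPa.

q_ult ≈ 411 kPa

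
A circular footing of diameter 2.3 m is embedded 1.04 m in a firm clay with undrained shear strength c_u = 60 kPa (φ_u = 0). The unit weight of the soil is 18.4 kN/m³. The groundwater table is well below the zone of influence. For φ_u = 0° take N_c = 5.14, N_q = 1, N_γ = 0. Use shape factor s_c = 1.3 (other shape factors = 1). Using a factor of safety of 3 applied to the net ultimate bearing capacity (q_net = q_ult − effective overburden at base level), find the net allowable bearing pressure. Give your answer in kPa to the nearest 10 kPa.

q_all(net) ≈ 130 kPa

Effective surcharge at the founding depth q = γ·D_f = 18.4 × 1.04 = 19.136 kPa.
q_ult = c·N_c·s_c + q·N_q
     = 60 × 5.14 × 1.3 + 19.136 × 1
     = 400.92 + 19.136 = 420.06 kPa.
Net ultimate: q_net = 420.06 − 19.136 = 400.92 kPa.
q_all(net) = 400.92 / 3 = 133.64 kPa.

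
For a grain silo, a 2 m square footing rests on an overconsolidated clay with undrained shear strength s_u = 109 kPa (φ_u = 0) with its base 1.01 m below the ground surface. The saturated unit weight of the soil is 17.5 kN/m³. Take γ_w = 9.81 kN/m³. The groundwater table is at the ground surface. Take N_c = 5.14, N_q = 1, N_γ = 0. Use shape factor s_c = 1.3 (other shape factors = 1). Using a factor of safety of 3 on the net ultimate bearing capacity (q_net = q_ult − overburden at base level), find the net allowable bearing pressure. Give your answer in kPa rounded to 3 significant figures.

With the water table at the surface the whole profile is submerged: γ' = 17.5 − 9.81 = 7.69 kN/m³, so q = γ'·D_f = 7.7669 kPa.
q_ult = c·N_c·s_c + q·N_q
     = 109 × 5.14 × 1.3 + 7.7669 × 1
     = 728.34 + 7.7669 = 736.1 kPa.
q_net = 736.1 − 7.7669 = 728.34 kPa.
q_all(net) = 728.34 / 3 = 242.78 kPa.

q_all(net) ≈ 243 kPa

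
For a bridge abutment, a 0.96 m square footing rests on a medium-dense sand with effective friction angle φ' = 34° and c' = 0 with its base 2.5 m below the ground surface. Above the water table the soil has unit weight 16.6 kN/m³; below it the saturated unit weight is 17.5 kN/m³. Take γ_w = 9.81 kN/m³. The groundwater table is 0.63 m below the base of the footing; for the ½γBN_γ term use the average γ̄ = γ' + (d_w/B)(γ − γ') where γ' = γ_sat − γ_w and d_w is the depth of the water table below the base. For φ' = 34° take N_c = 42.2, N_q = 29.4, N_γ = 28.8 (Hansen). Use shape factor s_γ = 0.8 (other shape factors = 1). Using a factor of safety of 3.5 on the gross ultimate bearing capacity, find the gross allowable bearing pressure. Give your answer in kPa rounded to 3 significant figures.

q_all ≈ 391 kPa

Effective surcharge at the founding depth q = γ·D_f = 16.6 × 2.5 = 41.5 kPa.
With d_w = 0.63 m < B, γ̄ = 7.69 + (0.63/0.96) × (16.6 − 7.69) = 13.537 kN/m³.
q_ult = q·N_q + 0.5·γ·B·N_γ·s_γ
     = 41.5 × 29.4 + 0.5 × 13.537 × 0.96 × 28.8 × 0.8
     = 1220.1 + 149.71 = 1369.8 kPa.
q_all = 1369.8 / 3.5 = 391.37 kPa.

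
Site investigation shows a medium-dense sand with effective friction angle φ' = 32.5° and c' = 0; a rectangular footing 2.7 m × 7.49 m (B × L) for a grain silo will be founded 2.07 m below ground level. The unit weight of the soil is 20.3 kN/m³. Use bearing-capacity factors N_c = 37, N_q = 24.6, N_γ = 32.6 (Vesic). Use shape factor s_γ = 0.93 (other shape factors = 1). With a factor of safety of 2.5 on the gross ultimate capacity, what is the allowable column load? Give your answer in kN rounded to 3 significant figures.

P_all ≈ 15100 kN

q = γ·D_f = 20.3 × 2.07 = 42.021 kPa.
q·N_q = 42.021 × 24.6 = 1033.7 kPa
0.5·γ·B·N_γ·s_γ = 0.5 × 20.3 × 2.7 × 32.6 × 0.93 = 830.86 kPa
q_ult = 1033.7 + 830.86 = 1864.6 kPa.
Gross allowable pressure q_all = 1864.6 / 2.5 = 745.83 kPa.
Footing area = 20.223 m², so allowable column load = 745.83 × 20.223 = 15083 kN.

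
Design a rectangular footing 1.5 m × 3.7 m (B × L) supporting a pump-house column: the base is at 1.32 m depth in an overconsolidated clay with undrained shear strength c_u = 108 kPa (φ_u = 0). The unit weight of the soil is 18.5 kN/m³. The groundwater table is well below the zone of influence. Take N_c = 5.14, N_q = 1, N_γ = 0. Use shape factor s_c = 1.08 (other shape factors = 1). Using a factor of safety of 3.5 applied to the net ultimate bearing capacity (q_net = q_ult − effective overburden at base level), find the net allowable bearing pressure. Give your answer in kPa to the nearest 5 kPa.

q_all(net) ≈ 170 kPa

Effective surcharge at the founding depth q = γ·D_f = 18.5 × 1.32 = 24.42 kPa.
q_ult = c·N_c·s_c + q·N_q
     = 108 × 5.14 × 1.08 + 24.42 × 1
     = 599.53 + 24.42 = 623.95 kPa.
Net ultimate: q_net = 623.95 − 24.42 = 599.53 kPa.
q_all(net) = 599.53 / 3.5 = 171.29 kPa.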